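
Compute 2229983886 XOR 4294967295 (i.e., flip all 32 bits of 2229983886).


2229983886 ^ 4294967295 = 2064983409

2064983409


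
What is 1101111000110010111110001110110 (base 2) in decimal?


1101111000110010111110001110110 in decimal = 1863941238

1863941238


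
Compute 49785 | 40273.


0b1100001001111001 | 0b1001110101010001 = 0b1101111101111001 = 57209

57209


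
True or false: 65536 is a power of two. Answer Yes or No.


0b10000000000000000. Only one bit set => Yes

Yes


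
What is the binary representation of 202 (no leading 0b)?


202 = 11001010 in binary

11001010


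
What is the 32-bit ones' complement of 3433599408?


3433599408 ^ 4294967295 = 861367887

861367887


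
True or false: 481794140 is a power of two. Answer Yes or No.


0b11100101101111001100001011100. Multiple bits set => No

No


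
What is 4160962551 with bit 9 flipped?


4160962551 ^ (1 << 9) = 4160962551 ^ 512 = 4160962039

4160962039


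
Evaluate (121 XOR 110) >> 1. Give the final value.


Step 1: 121 ^ 110 = 23
Step 2: 23 >> 1 = 11

11


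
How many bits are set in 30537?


0b111011101001001 has 9 set bits

9


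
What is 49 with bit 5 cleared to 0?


49 & ~(1 << 5) = 17

17


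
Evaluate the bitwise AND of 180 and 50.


0b10110100 & 0b110010 = 0b110000 = 48

48


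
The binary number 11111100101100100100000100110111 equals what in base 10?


11111100101100100100000100110111 in decimal = 4239540535

4239540535


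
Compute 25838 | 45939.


0b110010011101110 | 0b1011001101110011 = 0b1111011111111111 = 63487

63487


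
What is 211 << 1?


0b11010011 << 1 = 0b110100110 = 422

422


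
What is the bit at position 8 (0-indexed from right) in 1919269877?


0b1110010011001011011101111110101, position 8 = 1

1


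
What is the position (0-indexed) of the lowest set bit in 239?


0b11101111. Lowest set bit at position 0

0


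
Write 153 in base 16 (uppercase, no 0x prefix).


153 = 99 hex

99


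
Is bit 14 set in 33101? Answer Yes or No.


0b1000000101001101, bit 14 = 0. No

No


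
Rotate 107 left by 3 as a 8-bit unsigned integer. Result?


Rotate 0b1101011 left by 3 (8-bit) = 0b1011011 = 91

91


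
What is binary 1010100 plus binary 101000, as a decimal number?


1010100 + 101000 = 1111100 = 124

124


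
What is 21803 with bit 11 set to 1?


21803 | (1 << 11) = 21803 | 2048 = 23851

23851


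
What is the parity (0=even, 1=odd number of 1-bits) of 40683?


0b1001111011101011 has 11 ones => parity 1

1


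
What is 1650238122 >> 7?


0b1100010010111001010001010101010 >> 7 = 0b110001001011100101000101 = 12892485

12892485


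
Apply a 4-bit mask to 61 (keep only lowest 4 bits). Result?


61 & 15 = 13

13


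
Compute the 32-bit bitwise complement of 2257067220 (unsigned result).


~0b10000110100010000001110011010100 = 0b1111001011101111110001100101011 = 2037900075 (32-bit unsigned)

2037900075


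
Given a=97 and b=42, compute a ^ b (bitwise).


97 ^ 42 = 75

75


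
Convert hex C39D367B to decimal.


C39D367B hex = 3281860219 decimal

3281860219


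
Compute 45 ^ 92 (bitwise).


0b101101 ^ 0b1011100 = 0b1110001 = 113

113


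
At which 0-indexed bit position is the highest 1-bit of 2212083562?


0b10000011110110011011011101101010. Highest set bit at position 31

31


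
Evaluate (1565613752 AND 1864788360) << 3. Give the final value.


Step 1: 1565613752 & 1864788360 = 1291864200
Step 2: 1291864200 << 3 = 10334913600

10334913600


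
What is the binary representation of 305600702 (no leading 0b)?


305600702 = 10010001101110001100010111110 in binary

10010001101110001100010111110


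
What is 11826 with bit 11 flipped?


11826 ^ (1 << 11) = 11826 ^ 2048 = 9778

9778


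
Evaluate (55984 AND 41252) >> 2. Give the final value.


Step 1: 55984 & 41252 = 32800
Step 2: 32800 >> 2 = 8200

8200


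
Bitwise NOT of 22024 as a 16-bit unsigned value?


~0b101011000001000 = 0b1010100111110111 = 43511 (16-bit unsigned)

43511


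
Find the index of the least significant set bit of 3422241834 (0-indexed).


0b11001011111110110100010000101010. Lowest set bit at position 1

1


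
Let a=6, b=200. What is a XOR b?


6 ^ 200 = 206

206


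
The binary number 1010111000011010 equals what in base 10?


1010111000011010 in decimal = 44570

44570


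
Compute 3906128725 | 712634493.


0b11101000110100101100101101010101 | 0b101010011110011111000001111101 = 0b11101010111110111111101101111101 = 3942382461

3942382461


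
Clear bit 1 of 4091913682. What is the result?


4091913682 & ~(1 << 1) = 4091913680

4091913680


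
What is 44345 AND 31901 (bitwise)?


0b1010110100111001 & 0b111110010011101 = 0b10110000011001 = 11289

11289


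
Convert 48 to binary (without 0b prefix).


48 = 110000 in binary

110000


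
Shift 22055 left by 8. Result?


0b101011000100111 << 8 = 0b10101100010011100000000 = 5646080

5646080


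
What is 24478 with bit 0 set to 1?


24478 | (1 << 0) = 24478 | 1 = 24479

24479


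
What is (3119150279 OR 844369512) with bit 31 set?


Step 1: 3119150279 | 844369512 = 3154018031
Step 2: 3154018031 | (1 << 31) = 3154018031 | 2147483648 = 3154018031

3154018031


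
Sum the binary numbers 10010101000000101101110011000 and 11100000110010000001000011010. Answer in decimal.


10010101000000101101110011000 + 11100000110010000001000011010 = 101110101110010101110110110010 = 783900082

783900082


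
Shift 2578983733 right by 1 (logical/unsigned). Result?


0b10011001101110000010101100110101 >> 1 = 0b1001100110111000001010110011010 = 1289491866

1289491866


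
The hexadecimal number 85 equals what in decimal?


85 hex = 133 decimal

133


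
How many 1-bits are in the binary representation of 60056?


0b1110101010011000 has 8 set bits

8


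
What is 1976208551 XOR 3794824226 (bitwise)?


0b1110101110010101000110010100111 ^ 0b11100010001100000110110000100010 = 0b10010111111110101110000010000101 = 2549801093

2549801093


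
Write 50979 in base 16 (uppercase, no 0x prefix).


50979 = C723 hex

C723


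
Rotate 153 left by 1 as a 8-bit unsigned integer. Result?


Rotate 0b10011001 left by 1 (8-bit) = 0b110011 = 51

51


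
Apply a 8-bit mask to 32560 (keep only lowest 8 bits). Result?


32560 & 255 = 48

48


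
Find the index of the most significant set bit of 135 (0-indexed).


0b10000111. Highest set bit at position 7

7


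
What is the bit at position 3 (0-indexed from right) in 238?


0b11101110, position 3 = 1

1


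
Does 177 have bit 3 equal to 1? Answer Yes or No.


0b10110001, bit 3 = 0. No

No


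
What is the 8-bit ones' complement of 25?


25 ^ 255 = 230

230


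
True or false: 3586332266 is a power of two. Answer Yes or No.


0b11010101110000110001011001101010. Multiple bits set => No

No


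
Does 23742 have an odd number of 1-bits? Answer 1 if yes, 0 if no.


0b101110010111110 has 10 ones => parity 0

0


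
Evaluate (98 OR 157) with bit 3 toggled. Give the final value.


Step 1: 98 | 157 = 255
Step 2: 255 ^ (1 << 3) = 255 ^ 8 = 247

247


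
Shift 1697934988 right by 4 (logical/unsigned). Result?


0b1100101001101000110111010001100 >> 4 = 0b110010100110100011011101000 = 106120936

106120936


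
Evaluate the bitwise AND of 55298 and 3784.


0b1101100000000010 & 0b111011001000 = 0b100000000000 = 2048

2048


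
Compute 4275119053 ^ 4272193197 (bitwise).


0b11111110110100010010001111001101 ^ 0b11111110101001000111111010101101 = 0b11101010101110101100000 = 7691616

7691616


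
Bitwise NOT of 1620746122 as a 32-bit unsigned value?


~0b1100000100110101001111110001010 = 0b10011111011001010110000001110101 = 2674221173 (32-bit unsigned)

2674221173


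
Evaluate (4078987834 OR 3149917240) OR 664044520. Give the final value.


Step 1: 4078987834 | 3149917240 = 4223659578
Step 2: 4223659578 | 664044520 = 4290768890

4290768890


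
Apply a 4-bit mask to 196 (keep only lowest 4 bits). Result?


196 & 15 = 4

4


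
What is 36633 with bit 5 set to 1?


36633 | (1 << 5) = 36633 | 32 = 36665

36665


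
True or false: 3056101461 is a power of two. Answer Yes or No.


0b10110110001010000110100001010101. Multiple bits set => No

No


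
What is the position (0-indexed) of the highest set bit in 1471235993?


0b1010111101100010100011110011001. Highest set bit at position 30

30


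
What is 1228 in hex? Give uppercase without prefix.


1228 = 4CC hex

4CC


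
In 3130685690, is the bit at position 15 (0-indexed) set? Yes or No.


0b10111010100110100111100011111010, bit 15 = 0. No

No


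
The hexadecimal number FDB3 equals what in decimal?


FDB3 hex = 64947 decimal

64947


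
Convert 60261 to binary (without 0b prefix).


60261 = 1110101101100101 in binary

1110101101100101


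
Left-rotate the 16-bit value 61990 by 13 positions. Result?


Rotate 0b1111001000100110 left by 13 (16-bit) = 0b1101111001000100 = 56900

56900


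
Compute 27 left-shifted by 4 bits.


0b11011 << 4 = 0b110110000 = 432

432


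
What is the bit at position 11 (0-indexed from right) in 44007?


0b1010101111100111, position 11 = 1

1


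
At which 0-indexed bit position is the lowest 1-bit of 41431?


0b1010000111010111. Lowest set bit at position 0

0


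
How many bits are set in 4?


0b100 has 1 set bits

1


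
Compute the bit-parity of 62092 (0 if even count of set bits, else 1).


0b1111001010001100 has 8 ones => parity 0

0


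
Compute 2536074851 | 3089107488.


0b10010111001010010110111001100011 | 0b10111000001000000000101000100000 = 0b10111111001010010110111001100011 = 3207163491

3207163491


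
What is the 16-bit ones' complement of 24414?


24414 ^ 65535 = 41121

41121


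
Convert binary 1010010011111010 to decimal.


1010010011111010 in decimal = 42234

42234


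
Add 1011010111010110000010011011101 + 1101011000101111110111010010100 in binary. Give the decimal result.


1011010111010110000010011011101 + 1101011000101111110111010010100 = 11000110000000101111001101110001 = 3322082161

3322082161


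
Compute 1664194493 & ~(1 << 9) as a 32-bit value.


1664194493 & ~(1 << 9) = 1664193981

1664193981


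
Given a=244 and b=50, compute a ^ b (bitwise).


244 ^ 50 = 198

198


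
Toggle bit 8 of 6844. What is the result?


6844 ^ (1 << 8) = 6844 ^ 256 = 7100

7100


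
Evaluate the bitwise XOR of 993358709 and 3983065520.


0b111011001101010111001101110101 ^ 0b11101101011010001100000110110000 = 0b11010110010111011011001011000101 = 3596464837

3596464837


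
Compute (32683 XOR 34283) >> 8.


Step 1: 32683 ^ 34283 = 64064
Step 2: 64064 >> 8 = 250

250


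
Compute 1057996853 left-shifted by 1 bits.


0b111111000011111100000000110101 << 1 = 0b1111110000111111000000001101010 = 2115993706

2115993706


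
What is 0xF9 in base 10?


F9 hex = 249 decimal

249


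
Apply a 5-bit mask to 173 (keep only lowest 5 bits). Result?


173 & 31 = 13

13


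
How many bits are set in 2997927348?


0b10110010101100001011110110110100 has 17 set bits

17


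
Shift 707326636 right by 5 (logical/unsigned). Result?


0b101010001010001111001010101100 >> 5 = 0b1010100010100011110010101 = 22103957

22103957


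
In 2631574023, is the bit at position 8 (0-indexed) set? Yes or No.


0b10011100110110101010001000000111, bit 8 = 0. No

No


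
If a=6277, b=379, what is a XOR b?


6277 ^ 379 = 6654

6654


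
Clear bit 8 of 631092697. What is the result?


631092697 & ~(1 << 8) = 631092441

631092441


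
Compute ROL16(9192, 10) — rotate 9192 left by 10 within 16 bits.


Rotate 0b10001111101000 left by 10 (16-bit) = 0b1010000010001111 = 41103

41103


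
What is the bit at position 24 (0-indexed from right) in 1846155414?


0b1101110000010100001100010010110, position 24 = 0

0


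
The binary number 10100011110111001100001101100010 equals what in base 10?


10100011110111001100001101100010 in decimal = 2749154146

2749154146


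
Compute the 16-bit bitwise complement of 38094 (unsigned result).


~0b1001010011001110 = 0b110101100110001 = 27441 (16-bit unsigned)

27441


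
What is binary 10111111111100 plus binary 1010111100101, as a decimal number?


10111111111100 + 1010111100101 = 100010111100001 = 17889

17889


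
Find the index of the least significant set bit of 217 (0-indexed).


0b11011001. Lowest set bit at position 0

0


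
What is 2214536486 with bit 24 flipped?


2214536486 ^ (1 << 24) = 2214536486 ^ 16777216 = 2197759270

2197759270


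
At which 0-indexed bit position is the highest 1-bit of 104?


0b1101000. Highest set bit at position 6

6


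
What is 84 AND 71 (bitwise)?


0b1010100 & 0b1000111 = 0b1000100 = 68

68


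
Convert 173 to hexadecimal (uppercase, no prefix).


173 = AD hex

AD


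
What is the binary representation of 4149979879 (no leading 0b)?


4149979879 = 11110111010110111010101011100111 in binary

11110111010110111010101011100111


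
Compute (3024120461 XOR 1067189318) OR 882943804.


Step 1: 3024120461 ^ 1067189318 = 2346479307
Step 2: 2346479307 | 882943804 = 3221024767

3221024767


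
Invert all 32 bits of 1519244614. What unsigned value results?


1519244614 ^ 4294967295 = 2775722681

2775722681


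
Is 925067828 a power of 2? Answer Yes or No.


0b110111001000110110101000110100. Multiple bits set => No

No


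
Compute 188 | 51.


0b10111100 | 0b110011 = 0b10111111 = 191

191


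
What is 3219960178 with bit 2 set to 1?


3219960178 | (1 << 2) = 3219960178 | 4 = 3219960182

3219960182


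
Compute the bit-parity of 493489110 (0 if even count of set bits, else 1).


0b11101011010100000101111010110 has 16 ones => parity 0

0


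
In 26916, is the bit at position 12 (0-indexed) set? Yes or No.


0b110100100100100, bit 12 = 0. No

No


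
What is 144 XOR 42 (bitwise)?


0b10010000 ^ 0b101010 = 0b10111010 = 186

186


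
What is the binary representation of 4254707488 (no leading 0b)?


4254707488 = 11111101100110011010111100100000 in binary

11111101100110011010111100100000


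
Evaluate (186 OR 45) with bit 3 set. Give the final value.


Step 1: 186 | 45 = 191
Step 2: 191 | (1 << 3) = 191 | 8 = 191

191


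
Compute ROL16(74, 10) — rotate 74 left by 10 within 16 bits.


Rotate 0b1001010 left by 10 (16-bit) = 0b10100000000001 = 10241

10241


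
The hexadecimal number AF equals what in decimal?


AF hex = 175 decimal

175


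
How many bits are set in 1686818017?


0b1100100100010101100110011100001 has 14 set bits

14


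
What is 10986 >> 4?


0b10101011101010 >> 4 = 0b1010101110 = 686

686


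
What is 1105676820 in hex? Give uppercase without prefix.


1105676820 = 41E74A14 hex

41E74A14


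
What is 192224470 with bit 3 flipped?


192224470 ^ (1 << 3) = 192224470 ^ 8 = 192224478

192224478


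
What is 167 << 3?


0b10100111 << 3 = 0b10100111000 = 1336

1336


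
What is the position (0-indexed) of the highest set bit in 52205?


0b1100101111101101. Highest set bit at position 15

15


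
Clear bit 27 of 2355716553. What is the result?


2355716553 & ~(1 << 27) = 2221498825

2221498825


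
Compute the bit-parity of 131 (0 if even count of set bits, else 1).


0b10000011 has 3 ones => parity 1

1


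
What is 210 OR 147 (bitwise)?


0b11010010 | 0b10010011 = 0b11010011 = 211

211


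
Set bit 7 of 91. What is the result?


91 | (1 << 7) = 91 | 128 = 219

219


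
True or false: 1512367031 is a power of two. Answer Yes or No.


0b1011010001001001110001110110111. Multiple bits set => No

No


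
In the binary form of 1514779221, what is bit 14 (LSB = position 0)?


0b1011010010010011011001001010101, position 14 = 0

0


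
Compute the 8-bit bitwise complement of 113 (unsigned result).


~0b1110001 = 0b10001110 = 142 (8-bit unsigned)

142


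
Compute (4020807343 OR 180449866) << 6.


Step 1: 4020807343 | 180449866 = 4025087727
Step 2: 4025087727 << 6 = 257605614528

257605614528


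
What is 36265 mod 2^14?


36265 & 16383 = 3497

3497


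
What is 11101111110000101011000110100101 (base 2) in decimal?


11101111110000101011000110100101 in decimal = 4022514085

4022514085


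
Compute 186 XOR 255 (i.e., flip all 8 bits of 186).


186 ^ 255 = 69

69


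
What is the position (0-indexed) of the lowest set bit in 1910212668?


0b1110001110110111000100000111100. Lowest set bit at position 2

2


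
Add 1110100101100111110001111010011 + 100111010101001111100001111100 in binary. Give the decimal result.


1110100101100111110001111010011 + 100111010101001111100001111100 = 10011100000010001101110001001111 = 2617826383

2617826383


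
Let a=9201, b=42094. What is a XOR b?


9201 ^ 42094 = 34719

34719


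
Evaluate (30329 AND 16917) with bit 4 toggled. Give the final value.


Step 1: 30329 & 16917 = 16913
Step 2: 16913 ^ (1 << 4) = 16913 ^ 16 = 16897

16897


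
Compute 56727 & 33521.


0b1101110110010111 & 0b1000001011110001 = 0b1000000010010001 = 32913

32913


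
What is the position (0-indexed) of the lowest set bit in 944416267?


0b111000010010101010011000001011. Lowest set bit at position 0

0


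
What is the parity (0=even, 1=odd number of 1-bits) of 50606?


0b1100010110101110 has 9 ones => parity 1

1


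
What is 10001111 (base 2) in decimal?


10001111 in decimal = 143

143


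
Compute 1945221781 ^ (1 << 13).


1945221781 ^ (1 << 13) = 1945221781 ^ 8192 = 1945213589

1945213589


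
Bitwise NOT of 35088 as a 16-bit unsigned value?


~0b1000100100010000 = 0b111011011101111 = 30447 (16-bit unsigned)

30447


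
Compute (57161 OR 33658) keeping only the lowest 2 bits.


Step 1: 57161 | 33658 = 57211
Step 2: 57211 & 3 = 3

3


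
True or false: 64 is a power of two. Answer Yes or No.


0b1000000. Only one bit set => Yes

Yes


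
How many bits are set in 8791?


0b10001001010111 has 7 set bits

7


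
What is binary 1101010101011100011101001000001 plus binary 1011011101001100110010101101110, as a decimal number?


1101010101011100011101001000001 + 1011011101001100110010101101110 = 11000110010101001001111110101111 = 3327434671

3327434671


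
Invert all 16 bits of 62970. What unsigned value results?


62970 ^ 65535 = 2565

2565


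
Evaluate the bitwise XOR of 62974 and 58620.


0b1111010111111110 ^ 0b1110010011111100 = 0b1000100000010 = 4354

4354


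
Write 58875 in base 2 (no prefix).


58875 = 1110010111111011 in binary

1110010111111011


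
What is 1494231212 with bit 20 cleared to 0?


1494231212 & ~(1 << 20) = 1493182636

1493182636


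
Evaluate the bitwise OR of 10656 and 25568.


0b10100110100000 | 0b110001111100000 = 0b110101111100000 = 27616

27616


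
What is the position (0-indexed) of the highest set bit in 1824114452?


0b1101100101110011100011100010100. Highest set bit at position 30

30


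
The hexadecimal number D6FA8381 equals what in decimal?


D6FA8381 hex = 3606741889 decimal

3606741889


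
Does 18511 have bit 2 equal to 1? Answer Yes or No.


0b100100001001111, bit 2 = 1. Yes

Yes


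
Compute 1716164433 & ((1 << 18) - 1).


1716164433 & 262143 = 169809

169809


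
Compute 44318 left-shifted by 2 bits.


0b1010110100011110 << 2 = 0b101011010001111000 = 177272

177272


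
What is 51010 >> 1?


0b1100011101000010 >> 1 = 0b110001110100001 = 25505

25505


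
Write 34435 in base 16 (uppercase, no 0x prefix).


34435 = 8683 hex

8683


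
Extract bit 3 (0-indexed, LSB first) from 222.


0b11011110, position 3 = 1

1


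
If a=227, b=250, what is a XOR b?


227 ^ 250 = 25

25


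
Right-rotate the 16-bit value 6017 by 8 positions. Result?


Rotate 0b1011110000001 right by 8 (16-bit) = 0b1000000100010111 = 33047

33047


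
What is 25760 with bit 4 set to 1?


25760 | (1 << 4) = 25760 | 16 = 25776

25776


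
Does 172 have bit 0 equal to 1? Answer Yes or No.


0b10101100, bit 0 = 0. No

No


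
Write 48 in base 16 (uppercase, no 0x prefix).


48 = 30 hex

30


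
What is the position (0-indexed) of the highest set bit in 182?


0b10110110. Highest set bit at position 7

7


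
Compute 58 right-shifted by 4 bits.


0b111010 >> 4 = 0b11 = 3

3


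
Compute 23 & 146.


0b10111 & 0b10010010 = 0b10010 = 18

18


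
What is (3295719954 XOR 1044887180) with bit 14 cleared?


Step 1: 3295719954 ^ 1044887180 = 4197909662
Step 2: 4197909662 & ~(1 << 14) = 4197909662

4197909662


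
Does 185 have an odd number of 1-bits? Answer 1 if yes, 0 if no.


0b10111001 has 5 ones => parity 1

1


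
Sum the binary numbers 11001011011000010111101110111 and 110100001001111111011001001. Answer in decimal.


11001011011000010111101110111 + 110100001001111111011001001 = 11111111100010010111001000000 = 535899712

535899712


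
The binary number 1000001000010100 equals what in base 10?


1000001000010100 in decimal = 33300

33300


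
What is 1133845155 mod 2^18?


1133845155 & 262143 = 72355

72355


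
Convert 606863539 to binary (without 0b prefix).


606863539 = 100100001011000000000010110011 in binary

100100001011000000000010110011


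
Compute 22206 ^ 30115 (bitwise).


0b101011010111110 ^ 0b111010110100011 = 0b10001100011101 = 8989

8989


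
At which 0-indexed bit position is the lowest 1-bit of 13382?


0b11010001000110. Lowest set bit at position 1

1


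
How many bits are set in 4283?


0b1000010111011 has 7 set bits

7


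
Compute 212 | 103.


0b11010100 | 0b1100111 = 0b11110111 = 247

247


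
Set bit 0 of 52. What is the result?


52 | (1 << 0) = 52 | 1 = 53

53


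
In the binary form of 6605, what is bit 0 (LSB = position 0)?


0b1100111001101, position 0 = 1

1


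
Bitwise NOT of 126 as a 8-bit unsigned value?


~0b1111110 = 0b10000001 = 129 (8-bit unsigned)

129


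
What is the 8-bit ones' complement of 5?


5 ^ 255 = 250

250


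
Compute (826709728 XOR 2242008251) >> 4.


Step 1: 826709728 ^ 2242008251 = 3034890843
Step 2: 3034890843 >> 4 = 189680677

189680677


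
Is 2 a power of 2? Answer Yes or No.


0b10. Only one bit set => Yes

Yes


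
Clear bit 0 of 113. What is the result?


113 & ~(1 << 0) = 112

112


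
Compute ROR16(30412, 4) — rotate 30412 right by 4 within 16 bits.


Rotate 0b111011011001100 right by 4 (16-bit) = 0b1100011101101100 = 51052

51052


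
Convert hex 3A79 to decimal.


3A79 hex = 14969 decimal

14969


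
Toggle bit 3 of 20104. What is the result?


20104 ^ (1 << 3) = 20104 ^ 8 = 20096

20096


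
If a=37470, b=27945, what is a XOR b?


37470 ^ 27945 = 65399

65399


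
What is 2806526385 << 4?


0b10100111010010000011000110110001 << 4 = 0b101001110100100000110001101100010000 = 44904422160

44904422160


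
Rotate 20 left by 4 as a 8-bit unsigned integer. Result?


Rotate 0b10100 left by 4 (8-bit) = 0b1000001 = 65

65


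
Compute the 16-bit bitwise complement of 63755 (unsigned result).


~0b1111100100001011 = 0b11011110100 = 1780 (16-bit unsigned)

1780


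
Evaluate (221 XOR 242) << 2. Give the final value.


Step 1: 221 ^ 242 = 47
Step 2: 47 << 2 = 188

188


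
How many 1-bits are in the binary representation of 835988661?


0b110001110101000010110010110101 has 15 set bits

15


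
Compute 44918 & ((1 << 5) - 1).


44918 & 31 = 22

22


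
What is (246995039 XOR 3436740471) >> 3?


Step 1: 246995039 ^ 3436740471 = 3261114152
Step 2: 3261114152 >> 3 = 407639269

407639269


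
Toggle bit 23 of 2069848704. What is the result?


2069848704 ^ (1 << 23) = 2069848704 ^ 8388608 = 2078237312

2078237312


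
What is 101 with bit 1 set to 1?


101 | (1 << 1) = 101 | 2 = 103

103


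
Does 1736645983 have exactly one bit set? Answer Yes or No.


0b1100111100000110001110101011111. Multiple bits set => No

No


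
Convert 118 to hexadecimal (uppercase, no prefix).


118 = 76 hex

76


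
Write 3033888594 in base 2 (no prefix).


3033888594 = 10110100110101010111011101010010 in binary

10110100110101010111011101010010


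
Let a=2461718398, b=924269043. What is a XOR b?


2461718398 ^ 924269043 = 2779639437

2779639437


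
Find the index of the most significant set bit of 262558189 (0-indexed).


0b1111101001100101000111101101. Highest set bit at position 27

27


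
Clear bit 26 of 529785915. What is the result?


529785915 & ~(1 << 26) = 462677051

462677051


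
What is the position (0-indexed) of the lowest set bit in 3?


0b11. Lowest set bit at position 0

0


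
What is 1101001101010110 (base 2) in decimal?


1101001101010110 in decimal = 54102

54102


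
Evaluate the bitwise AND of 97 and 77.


0b1100001 & 0b1001101 = 0b1000001 = 65

65


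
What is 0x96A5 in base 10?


96A5 hex = 38565 decimal

38565


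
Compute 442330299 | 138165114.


0b11010010111010110110010111011 | 0b1000001111000011101101111010 = 0b11010011111010111111111111011 = 444432379

444432379


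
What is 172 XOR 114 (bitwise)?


0b10101100 ^ 0b1110010 = 0b11011110 = 222

222


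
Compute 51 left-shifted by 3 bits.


0b110011 << 3 = 0b110011000 = 408

408


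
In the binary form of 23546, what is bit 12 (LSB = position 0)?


0b101101111111010, position 12 = 1

1


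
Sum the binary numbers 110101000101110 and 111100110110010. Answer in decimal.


110101000101110 + 111100110110010 = 1110001111100000 = 58336

58336


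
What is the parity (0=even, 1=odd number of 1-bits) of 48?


0b110000 has 2 ones => parity 0

0


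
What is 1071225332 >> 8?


0b111111110110011001100111110100 >> 8 = 0b1111111101100110011001 = 4184473

4184473


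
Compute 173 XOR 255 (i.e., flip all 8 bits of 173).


173 ^ 255 = 82

82


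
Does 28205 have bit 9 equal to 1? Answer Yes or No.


0b110111000101101, bit 9 = 1. Yes

Yes


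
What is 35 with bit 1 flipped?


35 ^ (1 << 1) = 35 ^ 2 = 33

33


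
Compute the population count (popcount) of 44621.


0b1010111001001101 has 9 set bits

9


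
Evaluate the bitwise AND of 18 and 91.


0b10010 & 0b1011011 = 0b10010 = 18

18


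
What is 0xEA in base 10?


EA hex = 234 decimal

234


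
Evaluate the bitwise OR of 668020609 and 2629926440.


0b100111110100010010111110000001 | 0b10011100110000010111111000101000 = 0b10111111110100010111111110101001 = 3218177961

3218177961


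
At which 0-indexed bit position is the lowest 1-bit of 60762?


0b1110110101011010. Lowest set bit at position 1

1


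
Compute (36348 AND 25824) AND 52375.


Step 1: 36348 & 25824 = 1248
Step 2: 1248 & 52375 = 1152

1152


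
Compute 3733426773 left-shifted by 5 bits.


0b11011110100001111001001001010101 << 5 = 0b1101111010000111100100100101010100000 = 119469656736

119469656736


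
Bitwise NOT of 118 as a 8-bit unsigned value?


~0b1110110 = 0b10001001 = 137 (8-bit unsigned)

137


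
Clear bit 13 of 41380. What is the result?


41380 & ~(1 << 13) = 33188

33188


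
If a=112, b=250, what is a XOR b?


112 ^ 250 = 138

138


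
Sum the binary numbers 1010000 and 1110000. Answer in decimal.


1010000 + 1110000 = 11000000 = 192

192


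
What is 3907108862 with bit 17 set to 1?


3907108862 | (1 << 17) = 3907108862 | 131072 = 3907239934

3907239934


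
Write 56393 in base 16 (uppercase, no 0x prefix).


56393 = DC49 hex

DC49


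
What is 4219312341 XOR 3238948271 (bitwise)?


0b11111011011111011001100011010101 ^ 0b11000001000011100110110110101111 = 0b111010011100111111010101111010 = 980678010

980678010


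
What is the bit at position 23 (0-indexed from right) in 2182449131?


0b10000010000101011000011111101011, position 23 = 0

0


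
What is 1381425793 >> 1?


0b1010010010101101110001010000001 >> 1 = 0b101001001010110111000101000000 = 690712896

690712896


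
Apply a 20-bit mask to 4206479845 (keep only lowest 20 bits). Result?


4206479845 & 1048575 = 641509

641509


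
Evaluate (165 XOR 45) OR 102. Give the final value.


Step 1: 165 ^ 45 = 136
Step 2: 136 | 102 = 238

238


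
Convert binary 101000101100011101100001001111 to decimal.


101000101100011101100001001111 in decimal = 682743887

682743887


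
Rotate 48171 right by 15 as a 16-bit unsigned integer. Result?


Rotate 0b1011110000101011 right by 15 (16-bit) = 0b111100001010111 = 30807

30807


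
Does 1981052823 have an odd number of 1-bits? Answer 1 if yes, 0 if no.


0b1110110000101000111011110010111 has 18 ones => parity 0

0


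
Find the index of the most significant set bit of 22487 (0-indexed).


0b101011111010111. Highest set bit at position 14

14


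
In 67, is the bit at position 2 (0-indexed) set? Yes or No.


0b1000011, bit 2 = 0. No

No


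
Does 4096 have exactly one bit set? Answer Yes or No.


0b1000000000000. Only one bit set => Yes

Yes


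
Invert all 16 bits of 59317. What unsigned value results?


59317 ^ 65535 = 6218

6218


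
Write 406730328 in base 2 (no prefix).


406730328 = 11000001111100011011001011000 in binary

11000001111100011011001011000


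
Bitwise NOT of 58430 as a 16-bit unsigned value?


~0b1110010000111110 = 0b1101111000001 = 7105 (16-bit unsigned)

7105


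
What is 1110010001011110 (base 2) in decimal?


1110010001011110 in decimal = 58462

58462


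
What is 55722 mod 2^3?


55722 & 7 = 2

2


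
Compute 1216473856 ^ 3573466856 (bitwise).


0b1001000100000011110101100000000 ^ 0b11010100111111101100011011101000 = 0b10011100011111110010110111101000 = 2625580520

2625580520


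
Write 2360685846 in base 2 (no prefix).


2360685846 = 10001100101101010011010100010110 in binary

10001100101101010011010100010110


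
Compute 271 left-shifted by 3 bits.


0b100001111 << 3 = 0b100001111000 = 2168

2168


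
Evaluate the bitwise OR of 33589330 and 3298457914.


0b10000000001000100001010010 | 0b11000100100110100111100100111010 = 0b11000110100110101111100101111010 = 3332045178

3332045178


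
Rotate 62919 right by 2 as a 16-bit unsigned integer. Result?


Rotate 0b1111010111000111 right by 2 (16-bit) = 0b1111110101110001 = 64881

64881


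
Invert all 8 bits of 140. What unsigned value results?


140 ^ 255 = 115

115


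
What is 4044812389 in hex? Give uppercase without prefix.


4044812389 = F116F065 hex

F116F065


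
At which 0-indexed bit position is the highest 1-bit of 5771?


0b1011010001011. Highest set bit at position 12

12


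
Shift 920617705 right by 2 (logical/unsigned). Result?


0b110110110111111000001011101001 >> 2 = 0b1101101101111110000010111010 = 230154426

230154426


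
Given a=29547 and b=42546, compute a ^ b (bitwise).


29547 ^ 42546 = 54617

54617


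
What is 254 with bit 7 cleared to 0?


254 & ~(1 << 7) = 126

126


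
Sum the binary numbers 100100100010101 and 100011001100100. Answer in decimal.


100100100010101 + 100011001100100 = 1000111101111001 = 36729

36729


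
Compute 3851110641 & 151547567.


0b11100101100010110100100011110001 & 0b1001000010000110111010101111 = 0b1000010000100100010100001 = 17320097

17320097


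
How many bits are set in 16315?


0b11111110111011 has 12 set bits

12


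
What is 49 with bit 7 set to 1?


49 | (1 << 7) = 49 | 128 = 177

177


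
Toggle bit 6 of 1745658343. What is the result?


1745658343 ^ (1 << 6) = 1745658343 ^ 64 = 1745658279

1745658279


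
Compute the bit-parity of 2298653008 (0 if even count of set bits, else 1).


0b10001001000000101010100101010000 has 10 ones => parity 0

0


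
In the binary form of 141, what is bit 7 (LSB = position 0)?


0b10001101, position 7 = 1

1


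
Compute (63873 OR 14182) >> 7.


Step 1: 63873 | 14182 = 65511
Step 2: 65511 >> 7 = 511

511


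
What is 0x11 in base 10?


11 hex = 17 decimal

17


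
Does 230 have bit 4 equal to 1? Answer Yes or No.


0b11100110, bit 4 = 0. No

No


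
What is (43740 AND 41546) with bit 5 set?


Step 1: 43740 & 41546 = 41544
Step 2: 41544 | (1 << 5) = 41544 | 32 = 41576

41576


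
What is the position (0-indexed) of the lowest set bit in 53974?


0b1101001011010110. Lowest set bit at position 1

1


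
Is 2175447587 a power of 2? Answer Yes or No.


0b10000001101010101011001000100011. Multiple bits set => No

No


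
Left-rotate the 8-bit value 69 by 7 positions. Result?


Rotate 0b1000101 left by 7 (8-bit) = 0b10100010 = 162

162


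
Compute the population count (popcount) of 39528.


0b1001101001101000 has 7 set bits

7


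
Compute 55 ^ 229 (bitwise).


0b110111 ^ 0b11100101 = 0b11010010 = 210

210


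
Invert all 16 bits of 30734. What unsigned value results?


30734 ^ 65535 = 34801

34801


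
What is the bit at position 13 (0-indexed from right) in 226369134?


0b1101011111100001111001101110, position 13 = 0

0


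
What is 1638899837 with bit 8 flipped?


1638899837 ^ (1 << 8) = 1638899837 ^ 256 = 1638900093

1638900093


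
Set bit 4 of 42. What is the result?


42 | (1 << 4) = 42 | 16 = 58

58


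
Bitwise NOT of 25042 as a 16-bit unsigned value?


~0b110000111010010 = 0b1001111000101101 = 40493 (16-bit unsigned)

40493


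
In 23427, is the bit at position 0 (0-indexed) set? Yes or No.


0b101101110000011, bit 0 = 1. Yes

Yes


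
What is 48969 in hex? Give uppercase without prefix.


48969 = BF49 hex

BF49


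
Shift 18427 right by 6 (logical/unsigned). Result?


0b100011111111011 >> 6 = 0b100011111 = 287

287


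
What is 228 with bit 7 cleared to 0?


228 & ~(1 << 7) = 100

100


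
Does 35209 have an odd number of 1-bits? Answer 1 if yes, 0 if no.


0b1000100110001001 has 6 ones => parity 0

0


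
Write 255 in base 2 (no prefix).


255 = 11111111 in binary

11111111


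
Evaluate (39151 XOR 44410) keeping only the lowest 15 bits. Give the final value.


Step 1: 39151 ^ 44410 = 13717
Step 2: 13717 & 32767 = 13717

13717


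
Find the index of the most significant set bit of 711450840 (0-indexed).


0b101010011001111110000011011000. Highest set bit at position 29

29


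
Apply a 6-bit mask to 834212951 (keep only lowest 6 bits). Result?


834212951 & 63 = 23

23


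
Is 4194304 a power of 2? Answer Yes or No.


0b10000000000000000000000. Only one bit set => Yes

Yes


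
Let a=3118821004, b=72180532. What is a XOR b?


3118821004 ^ 72180532 = 3181907384

3181907384


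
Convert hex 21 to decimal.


21 hex = 33 decimal

33


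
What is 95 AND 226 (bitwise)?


0b1011111 & 0b11100010 = 0b1000010 = 66

66


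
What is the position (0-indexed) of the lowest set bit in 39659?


0b1001101011101011. Lowest set bit at position 0

0


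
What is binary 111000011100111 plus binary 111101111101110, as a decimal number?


111000011100111 + 111101111101110 = 1110110011010101 = 60629

60629


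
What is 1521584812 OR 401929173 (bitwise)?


0b1011010101100011000101010101100 | 0b10111111101001111001111010101 = 0b1011111111101011111101111111101 = 1609956349

1609956349


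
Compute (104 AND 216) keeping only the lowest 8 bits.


Step 1: 104 & 216 = 72
Step 2: 72 & 255 = 72

72


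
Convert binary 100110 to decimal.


100110 in decimal = 38

38


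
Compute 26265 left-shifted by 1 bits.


0b110011010011001 << 1 = 0b1100110100110010 = 52530

52530


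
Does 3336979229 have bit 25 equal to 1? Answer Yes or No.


0b11000110111001100100001100011101, bit 25 = 1. Yes

Yes


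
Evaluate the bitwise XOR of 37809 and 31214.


0b1001001110110001 ^ 0b111100111101110 = 0b1110101001011111 = 59999

59999


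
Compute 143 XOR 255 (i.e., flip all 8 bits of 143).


143 ^ 255 = 112

112


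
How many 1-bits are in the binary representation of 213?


0b11010101 has 5 set bits

5


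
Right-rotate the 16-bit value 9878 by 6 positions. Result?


Rotate 0b10011010010110 right by 6 (16-bit) = 0b101100010011010 = 22682

22682


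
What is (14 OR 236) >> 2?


Step 1: 14 | 236 = 238
Step 2: 238 >> 2 = 59

59


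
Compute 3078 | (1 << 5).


3078 | (1 << 5) = 3078 | 32 = 3110

3110


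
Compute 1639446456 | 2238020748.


0b1100001101101111111011110111000 | 0b10000101011001010111110010001100 = 0b11100101111101111111111110111100 = 3858235324

3858235324


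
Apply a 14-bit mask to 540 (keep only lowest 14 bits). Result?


540 & 16383 = 540

540


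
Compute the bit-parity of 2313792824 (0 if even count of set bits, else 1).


0b10001001111010011010110100111000 has 16 ones => parity 0

0


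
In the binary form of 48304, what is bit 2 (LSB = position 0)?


0b1011110010110000, position 2 = 0

0


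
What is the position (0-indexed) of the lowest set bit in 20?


0b10100. Lowest set bit at position 2

2


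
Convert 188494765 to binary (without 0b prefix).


188494765 = 1011001111000011001110101101 in binary

1011001111000011001110101101


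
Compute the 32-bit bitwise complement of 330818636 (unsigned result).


~0b10011101101111110010001001100 = 0b11101100010010000001101110110011 = 3964148659 (32-bit unsigned)

3964148659


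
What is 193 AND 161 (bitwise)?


0b11000001 & 0b10100001 = 0b10000001 = 129

129


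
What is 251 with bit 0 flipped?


251 ^ (1 << 0) = 251 ^ 1 = 250

250


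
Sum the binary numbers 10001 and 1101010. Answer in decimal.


10001 + 1101010 = 1111011 = 123

123


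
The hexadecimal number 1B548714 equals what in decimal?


1B548714 hex = 458524436 decimal

458524436


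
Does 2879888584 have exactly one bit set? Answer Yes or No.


0b10101011101001111001110011001000. Multiple bits set => No

No


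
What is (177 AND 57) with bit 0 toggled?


Step 1: 177 & 57 = 49
Step 2: 49 ^ (1 << 0) = 49 ^ 1 = 48

48


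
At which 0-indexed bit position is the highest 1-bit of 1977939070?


0b1110101111001001111010001111110. Highest set bit at position 30

30


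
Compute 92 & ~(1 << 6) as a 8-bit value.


92 & ~(1 << 6) = 28

28


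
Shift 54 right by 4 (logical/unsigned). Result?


0b110110 >> 4 = 0b11 = 3

3


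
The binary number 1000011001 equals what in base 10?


1000011001 in decimal = 537

537


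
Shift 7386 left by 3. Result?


0b1110011011010 << 3 = 0b1110011011010000 = 59088

59088


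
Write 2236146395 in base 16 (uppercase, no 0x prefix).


2236146395 = 8548E2DB hex

8548E2DB
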